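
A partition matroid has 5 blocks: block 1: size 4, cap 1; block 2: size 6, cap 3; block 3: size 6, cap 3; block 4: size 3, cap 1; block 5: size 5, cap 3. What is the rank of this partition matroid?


Rank of a partition matroid = sum of min(|Si|, ci) for each block.
= min(4,1) + min(6,3) + min(6,3) + min(3,1) + min(5,3)
= 1 + 3 + 3 + 1 + 3
= 11.

11


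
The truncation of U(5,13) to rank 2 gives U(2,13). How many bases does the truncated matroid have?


Truncating U(5,13) to rank 2 gives U(2,13).
Bases of U(2,13) are all 2-element subsets of 13 elements.
Number of bases = C(13,2) = (13 * 12) / (1 * 2) = 78.

78


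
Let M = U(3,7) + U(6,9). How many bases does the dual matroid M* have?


(M1+M2)* = M1* + M2*.
M1* = U(4,7), bases: C(7,4) = 35.
M2* = U(3,9), bases: C(9,3) = 84.
|B(M*)| = 35 * 84 = 2940.

2940


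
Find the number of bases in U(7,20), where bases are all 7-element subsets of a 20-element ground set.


Bases of U(7,20) are all 7-element subsets of the 20-element ground set.
Number of bases = C(20,7).
C(20,7) = 77520.

77520


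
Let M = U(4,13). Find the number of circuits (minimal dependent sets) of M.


In U(4,13), circuits are the (5)-element subsets.
Any set of 5 elements is dependent, and removing any one element gives
an independent set of size 4, so it is a minimal dependent set.
Number of circuits = C(13,5) = 1287.

1287


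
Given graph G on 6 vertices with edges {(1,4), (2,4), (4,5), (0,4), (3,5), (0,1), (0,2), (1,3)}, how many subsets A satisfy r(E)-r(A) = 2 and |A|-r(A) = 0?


R(x,y) = sum over A in 2^E of x^(r(E)-r(A)) * y^(|A|-r(A)).
G has 6 vertices, 8 edges. r(E) = 5.
Enumerate all 2^8 = 256 subsets.
Count subsets with r(E)-r(A)=2 and |A|-r(A)=0: 54.

54


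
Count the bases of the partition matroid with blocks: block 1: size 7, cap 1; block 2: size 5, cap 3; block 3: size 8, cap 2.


A basis picks exactly ci elements from block i.
Number of bases = product of C(|Si|, ci).
= C(7,1) * C(5,3) * C(8,2)
= 7 * 10 * 28
= 1960.

1960


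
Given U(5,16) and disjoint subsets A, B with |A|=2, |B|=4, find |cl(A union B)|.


|A union B| = 2 + 4 = 6 (disjoint).
In U(5,16), cl(S) = S if |S| < 5, else cl(S) = E.
Since 6 >= 5, cl(A union B) = E.
|cl(A union B)| = 16.

16


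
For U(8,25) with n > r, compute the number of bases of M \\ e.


Deleting e from U(8,25) gives U(8,24) since n > r.
Bases of U(8,24) = C(24,8) = 24! / (8! * 16!) = 735471.

735471


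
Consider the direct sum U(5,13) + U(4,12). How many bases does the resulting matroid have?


Bases of a direct sum M1 + M2: |B| = |B(M1)| * |B(M2)|.
|B(U(5,13))| = C(13,5) = 1287.
|B(U(4,12))| = C(12,4) = 495.
Total bases = 1287 * 495 = 637065.

637065


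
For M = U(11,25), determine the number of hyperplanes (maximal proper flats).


Hyperplanes of U(11,25) are flats of rank 10.
In a uniform matroid, these are exactly the (10)-element subsets.
Count = C(25,10) = 25! / (10! * 15!) = 3268760.

3268760


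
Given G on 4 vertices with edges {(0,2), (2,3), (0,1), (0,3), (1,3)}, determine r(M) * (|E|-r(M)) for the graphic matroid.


r(M) = |V| - c = 4 - 1 = 3.
nullity = |E| - r(M) = 5 - 3 = 2.
Product = 3 * 2 = 6.

6


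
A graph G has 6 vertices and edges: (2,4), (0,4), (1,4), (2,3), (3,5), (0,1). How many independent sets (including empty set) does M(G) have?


An independent set in a graphic matroid is an acyclic edge subset.
G has 6 vertices and 6 edges.
Enumerate all 2^6 = 64 subsets, checking for acyclicity.
Total independent sets = 56.

56


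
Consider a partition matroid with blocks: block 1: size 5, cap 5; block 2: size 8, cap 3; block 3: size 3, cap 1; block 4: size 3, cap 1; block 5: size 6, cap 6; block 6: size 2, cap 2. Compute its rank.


Rank of a partition matroid = sum of min(|Si|, ci) for each block.
= min(5,5) + min(8,3) + min(3,1) + min(3,1) + min(6,6) + min(2,2)
= 5 + 3 + 1 + 1 + 6 + 2
= 18.

18


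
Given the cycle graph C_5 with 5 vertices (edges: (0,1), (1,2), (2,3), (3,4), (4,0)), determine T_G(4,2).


T(C_5; x,y) = x + x^2 + ... + x^(4) + y.
T(4,2) = 4^1 + 4^2 + 4^3 + 4^4 + 2
= 4 + 16 + 64 + 256 + 2
= 342.

342


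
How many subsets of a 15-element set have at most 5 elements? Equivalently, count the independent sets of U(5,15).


Independent sets of U(5,15) are all subsets of size <= 5.
Count = C(15,0) + C(15,1) + C(15,2) + C(15,3) + C(15,4) + C(15,5)
     = 1 + 15 + 105 + 455 + 1365 + 3003
     = 4944.

4944


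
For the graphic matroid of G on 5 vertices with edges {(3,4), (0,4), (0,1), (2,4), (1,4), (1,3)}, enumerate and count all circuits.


A circuit in a graphic matroid = edge set of a simple cycle.
G has 5 vertices and 6 edges.
Enumerating all minimal edge subsets forming cycles...
Total circuits found: 3.

3


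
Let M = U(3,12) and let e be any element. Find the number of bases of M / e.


Contracting e from U(3,12) gives U(2,11).
Bases of U(2,11) = (11 choose 2) = 55.

55


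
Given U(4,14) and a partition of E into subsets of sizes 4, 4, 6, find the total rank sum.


r(Ai) = min(|Ai|, 4) for each part.
Sum = min(4,4) + min(4,4) + min(6,4)
    = 4 + 4 + 4
    = 12.

12


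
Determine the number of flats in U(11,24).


Flats of U(11,24): every subset of size < 11 is a flat, plus E itself.
Count = C(24,0) + C(24,1) + C(24,2) + C(24,3) + C(24,4) + C(24,5) + C(24,6) + C(24,7) + C(24,8) + C(24,9) + C(24,10) + 1
     = 1 + 24 + 276 + 2024 + 10626 + 42504 + 134596 + 346104 + 735471 + 1307504 + 1961256 + 1
     = 4540387.

4540387


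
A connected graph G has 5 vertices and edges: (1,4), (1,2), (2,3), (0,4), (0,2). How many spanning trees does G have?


By Kirchhoff's matrix tree theorem, the number of spanning trees equals
the determinant of any cofactor of the Laplacian matrix L.
G has 5 vertices and 5 edges.
Computing the (4 x 4) cofactor determinant gives 4.

4


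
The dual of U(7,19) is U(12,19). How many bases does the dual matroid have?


The dual of U(r,n) is U(n-r, n) = U(12,19).
Bases of U(12,19) are all (12)-element subsets.
|B(M*)| = (19 choose 12) = 50388.

50388


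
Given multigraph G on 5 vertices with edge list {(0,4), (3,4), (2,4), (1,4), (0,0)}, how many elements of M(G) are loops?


In a graphic matroid, a loop is a self-loop edge (u,u) with rank 0.
Examining all 5 edges for self-loops...
Self-loops found: (0,0)
Number of loops = 1.

1


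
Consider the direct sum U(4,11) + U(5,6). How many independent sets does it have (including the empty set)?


For a direct sum, |I(M1+M2)| = |I(M1)| * |I(M2)|.
|I(U(4,11))| = sum C(11,k) for k=0..4 = 562.
|I(U(5,6))| = sum C(6,k) for k=0..5 = 63.
Total = 562 * 63 = 35406.

35406


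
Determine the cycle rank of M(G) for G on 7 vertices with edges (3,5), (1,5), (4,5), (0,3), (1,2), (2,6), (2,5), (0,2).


Cycle rank (nullity) = |E| - r(M) = |E| - (|V| - c).
|E| = 8, |V| = 7, c = 1.
Nullity = 8 - (7 - 1) = 8 - 6 = 2.

2


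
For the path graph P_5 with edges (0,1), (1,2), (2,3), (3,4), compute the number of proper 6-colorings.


P(P_5, k) = k * (k-1)^(4).
P(6) = 6 * 5^4 = 6 * 625 = 3750.

3750


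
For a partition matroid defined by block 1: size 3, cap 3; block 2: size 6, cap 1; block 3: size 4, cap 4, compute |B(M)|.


A basis picks exactly ci elements from block i.
Number of bases = product of C(|Si|, ci).
= C(3,3) * C(6,1) * C(4,4)
= 1 * 6 * 1
= 6.

6


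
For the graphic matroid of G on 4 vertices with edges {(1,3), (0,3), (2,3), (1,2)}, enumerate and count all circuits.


A circuit in a graphic matroid = edge set of a simple cycle.
G has 4 vertices and 4 edges.
Enumerating all minimal edge subsets forming cycles...
Total circuits found: 1.

1


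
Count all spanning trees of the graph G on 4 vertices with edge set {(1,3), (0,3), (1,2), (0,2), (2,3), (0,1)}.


By Kirchhoff's matrix tree theorem, the number of spanning trees equals
the determinant of any cofactor of the Laplacian matrix L.
G has 4 vertices and 6 edges.
Computing the (3 x 3) cofactor determinant gives 16.

16


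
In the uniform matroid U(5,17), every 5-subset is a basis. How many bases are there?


Bases of U(5,17) are all 5-element subsets of the 17-element ground set.
Number of bases = C(17,5).
C(17,5) = 17! / (5! * 12!) = 6188.

6188


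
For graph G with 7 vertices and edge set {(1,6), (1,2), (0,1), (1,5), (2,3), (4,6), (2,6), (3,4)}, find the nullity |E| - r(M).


Cycle rank (nullity) = |E| - r(M) = |E| - (|V| - c).
|E| = 8, |V| = 7, c = 1.
Nullity = 8 - (7 - 1) = 8 - 6 = 2.

2


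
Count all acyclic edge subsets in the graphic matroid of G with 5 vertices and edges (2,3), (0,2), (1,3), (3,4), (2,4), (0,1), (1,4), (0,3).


An independent set in a graphic matroid is an acyclic edge subset.
G has 5 vertices and 8 edges.
Enumerate all 2^8 = 256 subsets, checking for acyclicity.
Total independent sets = 134.

134


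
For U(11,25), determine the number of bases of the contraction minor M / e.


Contracting e from U(11,25) gives U(10,24).
Bases of U(10,24) = C(24,10) = 24! / (10! * 14!) = 1961256.

1961256


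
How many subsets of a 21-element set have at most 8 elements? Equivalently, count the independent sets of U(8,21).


Independent sets of U(8,21) are all subsets of size <= 8.
Count = C(21,0) + C(21,1) + C(21,2) + C(21,3) + C(21,4) + C(21,5) + C(21,6) + C(21,7) + C(21,8)
     = 1 + 21 + 210 + 1330 + 5985 + 20349 + 54264 + 116280 + 203490
     = 401930.

401930


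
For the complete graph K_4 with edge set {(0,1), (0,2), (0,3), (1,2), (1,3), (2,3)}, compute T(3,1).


T(K_4; x,y) = x^3 + 3x^2 + 4xy + 2x + y^3 + 3y^2 + 2y.
Substituting x=3, y=1:
= 27 + 27 + 12 + 6 + 1 + 3 + 2
= 78.

78


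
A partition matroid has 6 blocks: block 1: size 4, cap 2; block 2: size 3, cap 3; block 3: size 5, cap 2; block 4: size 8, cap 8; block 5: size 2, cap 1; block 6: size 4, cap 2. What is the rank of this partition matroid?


Rank of a partition matroid = sum of min(|Si|, ci) for each block.
= min(4,2) + min(3,3) + min(5,2) + min(8,8) + min(2,1) + min(4,2)
= 2 + 3 + 2 + 8 + 1 + 2
= 18.

18


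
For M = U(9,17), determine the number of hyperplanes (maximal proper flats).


Hyperplanes of U(9,17) are flats of rank 8.
In a uniform matroid, these are exactly the (8)-element subsets.
Count = C(17,8) = 24310.

24310


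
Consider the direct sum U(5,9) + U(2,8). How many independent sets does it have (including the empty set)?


For a direct sum, |I(M1+M2)| = |I(M1)| * |I(M2)|.
|I(U(5,9))| = sum C(9,k) for k=0..5 = 382.
|I(U(2,8))| = sum C(8,k) for k=0..2 = 37.
Total = 382 * 37 = 14134.

14134


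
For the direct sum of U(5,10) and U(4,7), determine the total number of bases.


Bases of a direct sum M1 + M2: |B| = |B(M1)| * |B(M2)|.
|B(U(5,10))| = C(10,5) = 252.
|B(U(4,7))| = C(7,4) = 35.
Total bases = 252 * 35 = 8820.

8820


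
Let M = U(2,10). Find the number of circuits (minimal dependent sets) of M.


In U(2,10), circuits are the (3)-element subsets.
Any set of 3 elements is dependent, and removing any one element gives
an independent set of size 2, so it is a minimal dependent set.
Number of circuits = (10 choose 3) = 120.

120


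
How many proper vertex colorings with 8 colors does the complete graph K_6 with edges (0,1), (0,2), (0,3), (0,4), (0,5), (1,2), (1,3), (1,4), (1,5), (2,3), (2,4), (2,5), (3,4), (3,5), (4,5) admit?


P(K_6, k) = k(k-1)(k-2)...(k-5).
P(8) = (8) * (7) * (6) * (5) * (4) * (3) = 20160.

20160


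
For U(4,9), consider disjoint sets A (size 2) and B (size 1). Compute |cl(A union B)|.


|A union B| = 2 + 1 = 3 (disjoint).
In U(4,9), cl(S) = S if |S| < 4, else cl(S) = E.
Since 3 < 4, cl(A union B) = A union B.
|cl(A union B)| = 3.

3


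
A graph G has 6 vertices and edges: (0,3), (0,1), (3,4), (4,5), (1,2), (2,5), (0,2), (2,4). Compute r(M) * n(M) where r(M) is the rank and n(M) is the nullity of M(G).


r(M) = |V| - c = 6 - 1 = 5.
nullity = |E| - r(M) = 8 - 5 = 3.
Product = 5 * 3 = 15.

15


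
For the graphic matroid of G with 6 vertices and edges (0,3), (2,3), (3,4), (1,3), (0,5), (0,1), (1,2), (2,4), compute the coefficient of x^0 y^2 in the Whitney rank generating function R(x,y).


R(x,y) = sum over A in 2^E of x^(r(E)-r(A)) * y^(|A|-r(A)).
G has 6 vertices, 8 edges. r(E) = 5.
Enumerate all 2^8 = 256 subsets.
Count subsets with r(E)-r(A)=0 and |A|-r(A)=2: 7.

7


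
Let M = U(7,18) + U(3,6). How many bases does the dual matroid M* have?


(M1+M2)* = M1* + M2*.
M1* = U(11,18), bases: C(18,11) = 31824.
M2* = U(3,6), bases: C(6,3) = 20.
|B(M*)| = 31824 * 20 = 636480.

636480


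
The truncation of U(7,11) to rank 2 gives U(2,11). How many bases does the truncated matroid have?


Truncating U(7,11) to rank 2 gives U(2,11).
Bases of U(2,11) are all 2-element subsets of 11 elements.
Number of bases = C(11,2) = (11 * 10) / (1 * 2) = 55.

55


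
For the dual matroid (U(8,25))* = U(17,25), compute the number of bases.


The dual of U(r,n) is U(n-r, n) = U(17,25).
Bases of U(17,25) are all (17)-element subsets.
|B(M*)| = (25 choose 17) = 1081575.

1081575


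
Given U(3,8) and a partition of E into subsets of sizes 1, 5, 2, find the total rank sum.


r(Ai) = min(|Ai|, 3) for each part.
Sum = min(1,3) + min(5,3) + min(2,3)
    = 1 + 3 + 2
    = 6.

6


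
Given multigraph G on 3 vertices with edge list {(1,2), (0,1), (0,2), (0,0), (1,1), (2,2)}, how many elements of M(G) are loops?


In a graphic matroid, a loop is a self-loop edge (u,u) with rank 0.
Examining all 6 edges for self-loops...
Self-loops found: (0,0), (1,1), (2,2)
Number of loops = 3.

3


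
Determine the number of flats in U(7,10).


Flats of U(7,10): every subset of size < 7 is a flat, plus E itself.
Count = C(10,0) + C(10,1) + C(10,2) + C(10,3) + C(10,4) + C(10,5) + C(10,6) + 1
     = 1 + 10 + 45 + 120 + 210 + 252 + 210 + 1
     = 849.

849


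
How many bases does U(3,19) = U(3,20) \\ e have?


Deleting e from U(3,20) gives U(3,19) since n > r.
Bases of U(3,19) = (19 choose 3) = 969.

969


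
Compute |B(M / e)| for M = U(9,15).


Contracting e from U(9,15) gives U(8,14).
Bases of U(8,14) = C(14,8) = 3003.

3003


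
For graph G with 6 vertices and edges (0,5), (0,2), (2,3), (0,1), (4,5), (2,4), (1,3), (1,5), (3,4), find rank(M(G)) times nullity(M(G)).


r(M) = |V| - c = 6 - 1 = 5.
nullity = |E| - r(M) = 9 - 5 = 4.
Product = 5 * 4 = 20.

20


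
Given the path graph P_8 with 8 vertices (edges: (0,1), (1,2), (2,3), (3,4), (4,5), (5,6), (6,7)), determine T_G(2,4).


A path on 8 vertices is a tree with 7 edges.
T(x,y) = x^(7) for any tree.
T(2,4) = 2^7 = 128.

128


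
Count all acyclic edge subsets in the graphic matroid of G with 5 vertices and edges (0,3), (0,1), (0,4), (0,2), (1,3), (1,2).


An independent set in a graphic matroid is an acyclic edge subset.
G has 5 vertices and 6 edges.
Enumerate all 2^6 = 64 subsets, checking for acyclicity.
Total independent sets = 48.

48


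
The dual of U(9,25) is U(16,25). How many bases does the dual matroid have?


The dual of U(r,n) is U(n-r, n) = U(16,25).
Bases of U(16,25) are all (16)-element subsets.
|B(M*)| = C(25,16) = 25! / (16! * 9!) = 2042975.

2042975


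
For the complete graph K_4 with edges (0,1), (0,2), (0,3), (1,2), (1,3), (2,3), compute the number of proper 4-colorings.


P(K_4, k) = k(k-1)(k-2)...(k-3).
P(4) = (4) * (3) * (2) * (1) = 24.

24


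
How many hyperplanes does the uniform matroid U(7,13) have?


Hyperplanes of U(7,13) are flats of rank 6.
In a uniform matroid, these are exactly the (6)-element subsets.
Count = C(13,6) = 1716.

1716


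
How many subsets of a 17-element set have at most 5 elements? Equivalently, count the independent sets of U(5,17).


Independent sets of U(5,17) are all subsets of size <= 5.
Count = (17 choose 0) + (17 choose 1) + (17 choose 2) + (17 choose 3) + (17 choose 4) + (17 choose 5)
     = 1 + 17 + 136 + 680 + 2380 + 6188
     = 9402.

9402


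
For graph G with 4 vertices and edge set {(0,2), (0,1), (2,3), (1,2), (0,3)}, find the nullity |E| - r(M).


Cycle rank (nullity) = |E| - r(M) = |E| - (|V| - c).
|E| = 5, |V| = 4, c = 1.
Nullity = 5 - (4 - 1) = 5 - 3 = 2.

2


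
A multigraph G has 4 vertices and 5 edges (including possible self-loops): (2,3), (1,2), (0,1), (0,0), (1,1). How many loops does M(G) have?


In a graphic matroid, a loop is a self-loop edge (u,u) with rank 0.
Examining all 5 edges for self-loops...
Self-loops found: (0,0), (1,1)
Number of loops = 2.

2


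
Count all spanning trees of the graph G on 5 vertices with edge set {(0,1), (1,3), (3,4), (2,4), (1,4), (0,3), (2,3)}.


By Kirchhoff's matrix tree theorem, the number of spanning trees equals
the determinant of any cofactor of the Laplacian matrix L.
G has 5 vertices and 7 edges.
Computing the (4 x 4) cofactor determinant gives 21.

21


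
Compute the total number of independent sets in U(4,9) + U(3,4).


For a direct sum, |I(M1+M2)| = |I(M1)| * |I(M2)|.
|I(U(4,9))| = sum C(9,k) for k=0..4 = 256.
|I(U(3,4))| = sum C(4,k) for k=0..3 = 15.
Total = 256 * 15 = 3840.

3840


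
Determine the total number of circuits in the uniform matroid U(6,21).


In U(6,21), circuits are the (7)-element subsets.
Any set of 7 elements is dependent, and removing any one element gives
an independent set of size 6, so it is a minimal dependent set.
Number of circuits = C(21,7) = 21! / (7! * 14!) = 116280.

116280


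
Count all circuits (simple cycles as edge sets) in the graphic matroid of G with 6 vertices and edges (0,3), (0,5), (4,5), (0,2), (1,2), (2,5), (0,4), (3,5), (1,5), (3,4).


A circuit in a graphic matroid = edge set of a simple cycle.
G has 6 vertices and 10 edges.
Enumerating all minimal edge subsets forming cycles...
Total circuits found: 18.

18


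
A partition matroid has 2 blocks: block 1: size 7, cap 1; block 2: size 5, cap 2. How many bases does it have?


A basis picks exactly ci elements from block i.
Number of bases = product of C(|Si|, ci).
= C(7,1) * C(5,2)
= 7 * 10
= 70.

70


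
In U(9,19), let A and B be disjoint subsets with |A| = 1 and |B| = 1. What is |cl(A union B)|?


|A union B| = 1 + 1 = 2 (disjoint).
In U(9,19), cl(S) = S if |S| < 9, else cl(S) = E.
Since 2 < 9, cl(A union B) = A union B.
|cl(A union B)| = 2.

2


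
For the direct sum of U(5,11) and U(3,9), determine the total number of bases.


Bases of a direct sum M1 + M2: |B| = |B(M1)| * |B(M2)|.
|B(U(5,11))| = C(11,5) = 462.
|B(U(3,9))| = C(9,3) = 84.
Total bases = 462 * 84 = 38808.

38808


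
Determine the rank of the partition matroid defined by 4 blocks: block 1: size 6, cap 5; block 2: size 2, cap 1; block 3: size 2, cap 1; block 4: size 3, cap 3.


Rank of a partition matroid = sum of min(|Si|, ci) for each block.
= min(6,5) + min(2,1) + min(2,1) + min(3,3)
= 5 + 1 + 1 + 3
= 10.

10


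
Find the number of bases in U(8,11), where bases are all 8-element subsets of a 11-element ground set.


Bases of U(8,11) are all 8-element subsets of the 11-element ground set.
Number of bases = C(11,8).
C(11,8) = 11! / (8! * 3!) = 165.

165


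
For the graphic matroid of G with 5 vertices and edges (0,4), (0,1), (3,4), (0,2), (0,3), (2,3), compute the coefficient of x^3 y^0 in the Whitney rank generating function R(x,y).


R(x,y) = sum over A in 2^E of x^(r(E)-r(A)) * y^(|A|-r(A)).
G has 5 vertices, 6 edges. r(E) = 4.
Enumerate all 2^6 = 64 subsets.
Count subsets with r(E)-r(A)=3 and |A|-r(A)=0: 6.

6


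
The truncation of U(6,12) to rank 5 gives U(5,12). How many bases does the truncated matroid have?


Truncating U(6,12) to rank 5 gives U(5,12).
Bases of U(5,12) are all 5-element subsets of 12 elements.
Number of bases = C(12,5) = 12! / (5! * 7!) = 792.

792


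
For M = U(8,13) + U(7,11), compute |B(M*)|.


(M1+M2)* = M1* + M2*.
M1* = U(5,13), bases: C(13,5) = 1287.
M2* = U(4,11), bases: C(11,4) = 330.
|B(M*)| = 1287 * 330 = 424710.

424710


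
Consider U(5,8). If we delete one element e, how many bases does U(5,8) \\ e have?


Deleting e from U(5,8) gives U(5,7) since n > r.
Bases of U(5,7) = C(7,5) = 21.

21


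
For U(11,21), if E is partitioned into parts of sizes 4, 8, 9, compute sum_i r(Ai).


r(Ai) = min(|Ai|, 11) for each part.
Sum = min(4,11) + min(8,11) + min(9,11)
    = 4 + 8 + 9
    = 21.

21


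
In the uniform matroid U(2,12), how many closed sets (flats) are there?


Flats of U(2,12): every subset of size < 2 is a flat, plus E itself.
Count = C(12,0) + C(12,1) + 1
     = 1 + 12 + 1
     = 14.

14


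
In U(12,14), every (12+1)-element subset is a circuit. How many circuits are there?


In U(12,14), circuits are the (13)-element subsets.
Any set of 13 elements is dependent, and removing any one element gives
an independent set of size 12, so it is a minimal dependent set.
Number of circuits = C(14,13) = 14.

14


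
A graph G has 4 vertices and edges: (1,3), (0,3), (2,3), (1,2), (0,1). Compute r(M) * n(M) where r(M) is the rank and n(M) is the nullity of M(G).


r(M) = |V| - c = 4 - 1 = 3.
nullity = |E| - r(M) = 5 - 3 = 2.
Product = 3 * 2 = 6.

6


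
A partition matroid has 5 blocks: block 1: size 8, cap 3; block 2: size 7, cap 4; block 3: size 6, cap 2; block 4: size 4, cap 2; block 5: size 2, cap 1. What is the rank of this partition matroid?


Rank of a partition matroid = sum of min(|Si|, ci) for each block.
= min(8,3) + min(7,4) + min(6,2) + min(4,2) + min(2,1)
= 3 + 4 + 2 + 2 + 1
= 12.

12


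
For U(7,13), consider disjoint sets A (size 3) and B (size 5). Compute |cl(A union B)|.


|A union B| = 3 + 5 = 8 (disjoint).
In U(7,13), cl(S) = S if |S| < 7, else cl(S) = E.
Since 8 >= 7, cl(A union B) = E.
|cl(A union B)| = 13.

13


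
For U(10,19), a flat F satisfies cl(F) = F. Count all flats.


Flats of U(10,19): every subset of size < 10 is a flat, plus E itself.
Count = (19 choose 0) + (19 choose 1) + (19 choose 2) + (19 choose 3) + (19 choose 4) + (19 choose 5) + (19 choose 6) + (19 choose 7) + (19 choose 8) + (19 choose 9) + 1
     = 1 + 19 + 171 + 969 + 3876 + 11628 + 27132 + 50388 + 75582 + 92378 + 1
     = 262145.

262145


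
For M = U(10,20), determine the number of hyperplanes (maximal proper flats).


Hyperplanes of U(10,20) are flats of rank 9.
In a uniform matroid, these are exactly the (9)-element subsets.
Count = (20 choose 9) = 167960.

167960


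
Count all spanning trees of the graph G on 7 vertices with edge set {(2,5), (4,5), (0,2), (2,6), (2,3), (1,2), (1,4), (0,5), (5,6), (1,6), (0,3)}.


By Kirchhoff's matrix tree theorem, the number of spanning trees equals
the determinant of any cofactor of the Laplacian matrix L.
G has 7 vertices and 11 edges.
Computing the (6 x 6) cofactor determinant gives 159.

159


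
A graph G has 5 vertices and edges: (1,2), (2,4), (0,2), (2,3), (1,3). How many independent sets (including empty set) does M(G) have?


An independent set in a graphic matroid is an acyclic edge subset.
G has 5 vertices and 5 edges.
Enumerate all 2^5 = 32 subsets, checking for acyclicity.
Total independent sets = 28.

28


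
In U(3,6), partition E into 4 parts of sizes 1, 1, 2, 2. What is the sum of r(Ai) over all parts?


r(Ai) = min(|Ai|, 3) for each part.
Sum = min(1,3) + min(1,3) + min(2,3) + min(2,3)
    = 1 + 1 + 2 + 2
    = 6.

6


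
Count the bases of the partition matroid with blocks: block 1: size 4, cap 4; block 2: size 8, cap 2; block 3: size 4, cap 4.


A basis picks exactly ci elements from block i.
Number of bases = product of C(|Si|, ci).
= C(4,4) * C(8,2) * C(4,4)
= 1 * 28 * 1
= 28.

28


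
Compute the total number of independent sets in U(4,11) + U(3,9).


For a direct sum, |I(M1+M2)| = |I(M1)| * |I(M2)|.
|I(U(4,11))| = sum C(11,k) for k=0..4 = 562.
|I(U(3,9))| = sum C(9,k) for k=0..3 = 130.
Total = 562 * 130 = 73060.

73060


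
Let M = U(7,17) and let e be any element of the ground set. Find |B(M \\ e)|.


Deleting e from U(7,17) gives U(7,16) since n > r.
Bases of U(7,16) = C(16,7) = 16! / (7! * 9!) = 11440.

11440


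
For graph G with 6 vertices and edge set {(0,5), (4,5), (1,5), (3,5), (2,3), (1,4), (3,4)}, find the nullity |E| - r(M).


Cycle rank (nullity) = |E| - r(M) = |E| - (|V| - c).
|E| = 7, |V| = 6, c = 1.
Nullity = 7 - (6 - 1) = 7 - 5 = 2.

2


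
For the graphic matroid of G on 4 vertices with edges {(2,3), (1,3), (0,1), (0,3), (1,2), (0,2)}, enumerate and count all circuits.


A circuit in a graphic matroid = edge set of a simple cycle.
G has 4 vertices and 6 edges.
Enumerating all minimal edge subsets forming cycles...
Total circuits found: 7.

7


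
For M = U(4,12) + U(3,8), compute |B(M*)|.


(M1+M2)* = M1* + M2*.
M1* = U(8,12), bases: C(12,8) = 495.
M2* = U(5,8), bases: C(8,5) = 56.
|B(M*)| = 495 * 56 = 27720.

27720


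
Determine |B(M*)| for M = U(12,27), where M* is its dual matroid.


The dual of U(r,n) is U(n-r, n) = U(15,27).
Bases of U(15,27) are all (15)-element subsets.
|B(M*)| = C(27,15) = 27! / (15! * 12!) = 17383860.

17383860


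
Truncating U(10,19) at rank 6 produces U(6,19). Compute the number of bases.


Truncating U(10,19) to rank 6 gives U(6,19).
Bases of U(6,19) are all 6-element subsets of 19 elements.
Number of bases = C(19,6) = 27132.

27132


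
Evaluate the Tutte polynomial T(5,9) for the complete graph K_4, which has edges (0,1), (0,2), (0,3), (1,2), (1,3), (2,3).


T(K_4; x,y) = x^3 + 3x^2 + 4xy + 2x + y^3 + 3y^2 + 2y.
Substituting x=5, y=9:
= 125 + 75 + 180 + 10 + 729 + 243 + 18
= 1380.

1380


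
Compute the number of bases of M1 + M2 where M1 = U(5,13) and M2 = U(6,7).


Bases of a direct sum M1 + M2: |B| = |B(M1)| * |B(M2)|.
|B(U(5,13))| = C(13,5) = 1287.
|B(U(6,7))| = C(7,6) = 7.
Total bases = 1287 * 7 = 9009.

9009


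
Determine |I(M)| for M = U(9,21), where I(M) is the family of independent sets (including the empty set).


Independent sets of U(9,21) are all subsets of size <= 9.
Count = (21 choose 0) + (21 choose 1) + (21 choose 2) + (21 choose 3) + (21 choose 4) + (21 choose 5) + (21 choose 6) + (21 choose 7) + (21 choose 8) + (21 choose 9)
     = 1 + 21 + 210 + 1330 + 5985 + 20349 + 54264 + 116280 + 203490 + 293930
     = 695860.

695860


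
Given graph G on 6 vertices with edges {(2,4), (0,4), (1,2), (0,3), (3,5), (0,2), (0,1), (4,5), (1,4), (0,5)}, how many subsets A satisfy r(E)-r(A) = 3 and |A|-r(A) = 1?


R(x,y) = sum over A in 2^E of x^(r(E)-r(A)) * y^(|A|-r(A)).
G has 6 vertices, 10 edges. r(E) = 5.
Enumerate all 2^10 = 1024 subsets.
Count subsets with r(E)-r(A)=3 and |A|-r(A)=1: 6.

6


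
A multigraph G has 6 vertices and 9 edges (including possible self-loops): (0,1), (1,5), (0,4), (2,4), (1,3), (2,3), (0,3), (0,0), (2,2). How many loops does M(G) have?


In a graphic matroid, a loop is a self-loop edge (u,u) with rank 0.
Examining all 9 edges for self-loops...
Self-loops found: (0,0), (2,2)
Number of loops = 2.

2


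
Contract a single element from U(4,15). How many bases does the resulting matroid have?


Contracting e from U(4,15) gives U(3,14).
Bases of U(3,14) = C(14,3) = (14 * 13 * 12) / (1 * 2 * 3) = 364.

364


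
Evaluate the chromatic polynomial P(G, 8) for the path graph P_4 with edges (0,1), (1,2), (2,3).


P(P_4, k) = k * (k-1)^(3).
P(8) = 8 * 7^3 = 8 * 343 = 2744.

2744


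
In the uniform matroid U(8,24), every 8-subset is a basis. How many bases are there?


Bases of U(8,24) are all 8-element subsets of the 24-element ground set.
Number of bases = C(24,8).
C(24,8) = 24! / (8! * 16!) = 735471.

735471


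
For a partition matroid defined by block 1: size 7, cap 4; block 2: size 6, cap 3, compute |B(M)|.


A basis picks exactly ci elements from block i.
Number of bases = product of C(|Si|, ci).
= C(7,4) * C(6,3)
= 35 * 20
= 700.

700


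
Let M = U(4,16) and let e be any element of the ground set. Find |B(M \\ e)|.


Deleting e from U(4,16) gives U(4,15) since n > r.
Bases of U(4,15) = C(15,4) = 15! / (4! * 11!) = 1365.

1365


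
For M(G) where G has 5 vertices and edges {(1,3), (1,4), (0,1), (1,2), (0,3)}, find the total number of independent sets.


An independent set in a graphic matroid is an acyclic edge subset.
G has 5 vertices and 5 edges.
Enumerate all 2^5 = 32 subsets, checking for acyclicity.
Total independent sets = 28.

28


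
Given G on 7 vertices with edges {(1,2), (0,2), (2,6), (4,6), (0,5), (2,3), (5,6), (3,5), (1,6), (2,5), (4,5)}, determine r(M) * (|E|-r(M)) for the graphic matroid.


r(M) = |V| - c = 7 - 1 = 6.
nullity = |E| - r(M) = 11 - 6 = 5.
Product = 6 * 5 = 30.

30


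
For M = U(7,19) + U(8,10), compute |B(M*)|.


(M1+M2)* = M1* + M2*.
M1* = U(12,19), bases: C(19,12) = 50388.
M2* = U(2,10), bases: C(10,2) = 45.
|B(M*)| = 50388 * 45 = 2267460.

2267460


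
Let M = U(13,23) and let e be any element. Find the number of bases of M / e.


Contracting e from U(13,23) gives U(12,22).
Bases of U(12,22) = (22 choose 12) = 646646.

646646


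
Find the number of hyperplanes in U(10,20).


Hyperplanes of U(10,20) are flats of rank 9.
In a uniform matroid, these are exactly the (9)-element subsets.
Count = (20 choose 9) = 167960.

167960


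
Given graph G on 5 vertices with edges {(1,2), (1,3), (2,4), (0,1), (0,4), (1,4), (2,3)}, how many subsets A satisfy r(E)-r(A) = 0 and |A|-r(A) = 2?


R(x,y) = sum over A in 2^E of x^(r(E)-r(A)) * y^(|A|-r(A)).
G has 5 vertices, 7 edges. r(E) = 4.
Enumerate all 2^7 = 128 subsets.
Count subsets with r(E)-r(A)=0 and |A|-r(A)=2: 7.

7


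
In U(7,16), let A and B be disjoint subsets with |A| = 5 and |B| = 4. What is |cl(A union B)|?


|A union B| = 5 + 4 = 9 (disjoint).
In U(7,16), cl(S) = S if |S| < 7, else cl(S) = E.
Since 9 >= 7, cl(A union B) = E.
|cl(A union B)| = 16.

16


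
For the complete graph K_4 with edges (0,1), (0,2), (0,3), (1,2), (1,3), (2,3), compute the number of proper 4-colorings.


P(K_4, k) = k(k-1)(k-2)...(k-3).
P(4) = (4) * (3) * (2) * (1) = 24.

24


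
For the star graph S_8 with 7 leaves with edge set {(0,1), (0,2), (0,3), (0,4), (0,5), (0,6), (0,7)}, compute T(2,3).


A star on 8 vertices is a tree with 7 edges.
T(x,y) = x^(7) for any tree.
T(2,3) = 2^7 = 128.

128


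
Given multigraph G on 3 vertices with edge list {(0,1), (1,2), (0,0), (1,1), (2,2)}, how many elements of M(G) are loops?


In a graphic matroid, a loop is a self-loop edge (u,u) with rank 0.
Examining all 5 edges for self-loops...
Self-loops found: (0,0), (1,1), (2,2)
Number of loops = 3.

3


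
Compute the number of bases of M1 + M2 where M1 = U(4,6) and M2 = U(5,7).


Bases of a direct sum M1 + M2: |B| = |B(M1)| * |B(M2)|.
|B(U(4,6))| = C(6,4) = 15.
|B(U(5,7))| = C(7,5) = 21.
Total bases = 15 * 21 = 315.

315


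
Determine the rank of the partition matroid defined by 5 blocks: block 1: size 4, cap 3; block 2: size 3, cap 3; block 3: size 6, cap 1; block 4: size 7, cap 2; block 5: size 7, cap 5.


Rank of a partition matroid = sum of min(|Si|, ci) for each block.
= min(4,3) + min(3,3) + min(6,1) + min(7,2) + min(7,5)
= 3 + 3 + 1 + 2 + 5
= 14.

14


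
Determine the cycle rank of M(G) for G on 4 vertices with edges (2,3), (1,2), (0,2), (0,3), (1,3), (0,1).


Cycle rank (nullity) = |E| - r(M) = |E| - (|V| - c).
|E| = 6, |V| = 4, c = 1.
Nullity = 6 - (4 - 1) = 6 - 3 = 3.

3


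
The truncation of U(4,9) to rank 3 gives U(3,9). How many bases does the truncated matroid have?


Truncating U(4,9) to rank 3 gives U(3,9).
Bases of U(3,9) are all 3-element subsets of 9 elements.
Number of bases = (9 choose 3) = 84.

84


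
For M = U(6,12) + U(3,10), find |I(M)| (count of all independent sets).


For a direct sum, |I(M1+M2)| = |I(M1)| * |I(M2)|.
|I(U(6,12))| = sum C(12,k) for k=0..6 = 2510.
|I(U(3,10))| = sum C(10,k) for k=0..3 = 176.
Total = 2510 * 176 = 441760.

441760


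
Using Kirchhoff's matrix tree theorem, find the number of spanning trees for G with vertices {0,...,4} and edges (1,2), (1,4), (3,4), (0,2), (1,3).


By Kirchhoff's matrix tree theorem, the number of spanning trees equals
the determinant of any cofactor of the Laplacian matrix L.
G has 5 vertices and 5 edges.
Computing the (4 x 4) cofactor determinant gives 3.

3


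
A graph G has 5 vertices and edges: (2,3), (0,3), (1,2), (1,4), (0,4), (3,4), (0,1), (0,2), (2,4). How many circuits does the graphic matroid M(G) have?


A circuit in a graphic matroid = edge set of a simple cycle.
G has 5 vertices and 9 edges.
Enumerating all minimal edge subsets forming cycles...
Total circuits found: 22.

22


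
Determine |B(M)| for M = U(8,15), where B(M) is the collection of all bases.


Bases of U(8,15) are all 8-element subsets of the 15-element ground set.
Number of bases = C(15,8).
C(15,8) = 6435.

6435


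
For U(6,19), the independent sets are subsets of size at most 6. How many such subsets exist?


Independent sets of U(6,19) are all subsets of size <= 6.
Count = (19 choose 0) + (19 choose 1) + (19 choose 2) + (19 choose 3) + (19 choose 4) + (19 choose 5) + (19 choose 6)
     = 1 + 19 + 171 + 969 + 3876 + 11628 + 27132
     = 43796.

43796


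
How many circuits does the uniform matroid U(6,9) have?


In U(6,9), circuits are the (7)-element subsets.
Any set of 7 elements is dependent, and removing any one element gives
an independent set of size 6, so it is a minimal dependent set.
Number of circuits = (9 choose 7) = 36.

36


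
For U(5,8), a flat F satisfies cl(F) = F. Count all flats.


Flats of U(5,8): every subset of size < 5 is a flat, plus E itself.
Count = (8 choose 0) + (8 choose 1) + (8 choose 2) + (8 choose 3) + (8 choose 4) + 1
     = 1 + 8 + 28 + 56 + 70 + 1
     = 164.

164


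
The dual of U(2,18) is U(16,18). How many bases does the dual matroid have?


The dual of U(r,n) is U(n-r, n) = U(16,18).
Bases of U(16,18) are all (16)-element subsets.
|B(M*)| = (18 choose 16) = 153.

153


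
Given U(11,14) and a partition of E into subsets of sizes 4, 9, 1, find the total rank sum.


r(Ai) = min(|Ai|, 11) for each part.
Sum = min(4,11) + min(9,11) + min(1,11)
    = 4 + 9 + 1
    = 14.

14


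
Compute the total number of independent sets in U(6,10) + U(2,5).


For a direct sum, |I(M1+M2)| = |I(M1)| * |I(M2)|.
|I(U(6,10))| = sum C(10,k) for k=0..6 = 848.
|I(U(2,5))| = sum C(5,k) for k=0..2 = 16.
Total = 848 * 16 = 13568.

13568


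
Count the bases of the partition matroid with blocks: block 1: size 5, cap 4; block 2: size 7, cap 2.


A basis picks exactly ci elements from block i.
Number of bases = product of C(|Si|, ci).
= C(5,4) * C(7,2)
= 5 * 21
= 105.

105


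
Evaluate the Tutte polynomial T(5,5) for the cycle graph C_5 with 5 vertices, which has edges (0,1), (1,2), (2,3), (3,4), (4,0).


T(C_5; x,y) = x + x^2 + ... + x^(4) + y.
T(5,5) = 5^1 + 5^2 + 5^3 + 5^4 + 5
= 5 + 25 + 125 + 625 + 5
= 785.

785


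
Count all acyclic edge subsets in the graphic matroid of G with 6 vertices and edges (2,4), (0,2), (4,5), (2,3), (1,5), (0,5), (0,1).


An independent set in a graphic matroid is an acyclic edge subset.
G has 6 vertices and 7 edges.
Enumerate all 2^7 = 128 subsets, checking for acyclicity.
Total independent sets = 104.

104


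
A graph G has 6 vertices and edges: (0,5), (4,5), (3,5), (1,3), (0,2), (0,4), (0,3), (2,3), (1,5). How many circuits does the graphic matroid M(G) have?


A circuit in a graphic matroid = edge set of a simple cycle.
G has 6 vertices and 9 edges.
Enumerating all minimal edge subsets forming cycles...
Total circuits found: 11.

11


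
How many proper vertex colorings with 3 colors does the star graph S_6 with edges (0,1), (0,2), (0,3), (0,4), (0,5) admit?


P(tree, k) = k * (k-1)^(5) for any tree on 6 vertices.
P(3) = 3 * 2^5 = 3 * 32 = 96.

96


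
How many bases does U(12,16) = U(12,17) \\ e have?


Deleting e from U(12,17) gives U(12,16) since n > r.
Bases of U(12,16) = (16 choose 12) = 1820.

1820


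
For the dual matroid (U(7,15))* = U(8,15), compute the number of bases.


The dual of U(r,n) is U(n-r, n) = U(8,15).
Bases of U(8,15) are all (8)-element subsets.
|B(M*)| = C(15,8) = 15! / (8! * 7!) = 6435.

6435


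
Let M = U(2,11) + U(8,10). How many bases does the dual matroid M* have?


(M1+M2)* = M1* + M2*.
M1* = U(9,11), bases: C(11,9) = 55.
M2* = U(2,10), bases: C(10,2) = 45.
|B(M*)| = 55 * 45 = 2475.

2475


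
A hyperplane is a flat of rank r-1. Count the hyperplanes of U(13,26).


Hyperplanes of U(13,26) are flats of rank 12.
In a uniform matroid, these are exactly the (12)-element subsets.
Count = C(26,12) = 9657700.

9657700


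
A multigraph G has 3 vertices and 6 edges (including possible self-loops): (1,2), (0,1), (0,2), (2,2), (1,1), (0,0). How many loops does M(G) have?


In a graphic matroid, a loop is a self-loop edge (u,u) with rank 0.
Examining all 6 edges for self-loops...
Self-loops found: (2,2), (1,1), (0,0)
Number of loops = 3.

3


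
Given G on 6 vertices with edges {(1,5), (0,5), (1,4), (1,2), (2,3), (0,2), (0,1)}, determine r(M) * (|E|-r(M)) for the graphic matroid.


r(M) = |V| - c = 6 - 1 = 5.
nullity = |E| - r(M) = 7 - 5 = 2.
Product = 5 * 2 = 10.

10


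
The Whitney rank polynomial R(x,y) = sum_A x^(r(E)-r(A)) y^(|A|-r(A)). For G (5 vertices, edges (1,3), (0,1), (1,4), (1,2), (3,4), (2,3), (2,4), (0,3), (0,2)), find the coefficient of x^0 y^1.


R(x,y) = sum over A in 2^E of x^(r(E)-r(A)) * y^(|A|-r(A)).
G has 5 vertices, 9 edges. r(E) = 4.
Enumerate all 2^9 = 512 subsets.
Count subsets with r(E)-r(A)=0 and |A|-r(A)=1: 111.

111


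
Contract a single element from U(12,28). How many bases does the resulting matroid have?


Contracting e from U(12,28) gives U(11,27).
Bases of U(11,27) = C(27,11) = 27! / (11! * 16!) = 13037895.

13037895


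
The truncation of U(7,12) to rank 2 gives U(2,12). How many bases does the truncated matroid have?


Truncating U(7,12) to rank 2 gives U(2,12).
Bases of U(2,12) are all 2-element subsets of 12 elements.
Number of bases = C(12,2) = (12 * 11) / (1 * 2) = 66.

66


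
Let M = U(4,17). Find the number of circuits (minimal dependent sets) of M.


In U(4,17), circuits are the (5)-element subsets.
Any set of 5 elements is dependent, and removing any one element gives
an independent set of size 4, so it is a minimal dependent set.
Number of circuits = C(17,5) = 17! / (5! * 12!) = 6188.

6188


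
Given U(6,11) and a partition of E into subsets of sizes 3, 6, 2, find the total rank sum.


r(Ai) = min(|Ai|, 6) for each part.
Sum = min(3,6) + min(6,6) + min(2,6)
    = 3 + 6 + 2
    = 11.

11


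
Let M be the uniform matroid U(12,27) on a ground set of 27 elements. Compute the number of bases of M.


Bases of U(12,27) are all 12-element subsets of the 27-element ground set.
Number of bases = C(27,12).
(27 choose 12) = 17383860.

17383860


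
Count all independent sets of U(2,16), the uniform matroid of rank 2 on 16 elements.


Independent sets of U(2,16) are all subsets of size <= 2.
Count = C(16,0) + C(16,1) + C(16,2)
     = 1 + 16 + 120
     = 137.

137


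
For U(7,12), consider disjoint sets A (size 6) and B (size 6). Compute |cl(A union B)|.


|A union B| = 6 + 6 = 12 (disjoint).
In U(7,12), cl(S) = S if |S| < 7, else cl(S) = E.
Since 12 >= 7, cl(A union B) = E.
|cl(A union B)| = 12.

12


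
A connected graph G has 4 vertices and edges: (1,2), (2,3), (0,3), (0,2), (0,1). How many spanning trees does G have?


By Kirchhoff's matrix tree theorem, the number of spanning trees equals
the determinant of any cofactor of the Laplacian matrix L.
G has 4 vertices and 5 edges.
Computing the (3 x 3) cofactor determinant gives 8.

8


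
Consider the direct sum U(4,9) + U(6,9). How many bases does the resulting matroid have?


Bases of a direct sum M1 + M2: |B| = |B(M1)| * |B(M2)|.
|B(U(4,9))| = C(9,4) = 126.
|B(U(6,9))| = C(9,6) = 84.
Total bases = 126 * 84 = 10584.

10584
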